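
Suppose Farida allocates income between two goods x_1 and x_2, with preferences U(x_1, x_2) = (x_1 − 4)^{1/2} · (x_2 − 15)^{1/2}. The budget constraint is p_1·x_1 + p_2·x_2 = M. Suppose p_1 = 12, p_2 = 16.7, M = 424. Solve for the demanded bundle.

x_1* = 9.2292, x_2* = 18.7575

Let x_1' = x_1−4, x_2' = x_2−15. MRS = x_2'/x_1' = p_1/p_2.
After buying the subsistence bundle (4, 15), a share 0.5 of the remaining income goes to x_1: x_1* = 4 + 0.5·(M − 4p_1 − 15p_2)/p_1.
Discretionary income = 424 − 4·12 − 15·16.7 = 125.5; x_1* = 4 + 0.5·125.5/12 = 9.2292; x_2* = 15 + 0.5·125.5/16.7 = 18.7575.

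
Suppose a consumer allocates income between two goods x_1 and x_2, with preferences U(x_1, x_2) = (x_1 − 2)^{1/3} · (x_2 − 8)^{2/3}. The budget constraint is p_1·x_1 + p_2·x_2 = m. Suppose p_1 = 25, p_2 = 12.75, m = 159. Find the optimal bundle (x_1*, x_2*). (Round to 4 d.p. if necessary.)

Let x_1' = x_1−2, x_2' = x_2−8. MRS = (1/2)·x_2'/x_1' = p_1/p_2.
Substituting into the budget: x_1* = 2 + 1/3·(m − 2·p_1 − 8·p_2)/p_1, and x_2* = 8 + 2/3·(…)/p_2.
Discretionary income = 159 − 2·25 − 8·12.75 = 7; x_1* = 2 + 1/3·7/25 = 2.0933; x_2* = 8 + 2/3·7/12.75 = 8.366.

x_1* = 2.0933, x_2* = 8.366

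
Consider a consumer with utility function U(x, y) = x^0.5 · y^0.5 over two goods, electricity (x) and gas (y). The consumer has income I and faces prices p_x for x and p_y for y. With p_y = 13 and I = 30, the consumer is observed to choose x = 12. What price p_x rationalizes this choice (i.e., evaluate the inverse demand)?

p_x = 1.25

Tangency: MRS = y/x = p_x/p_y.
So 0.5·p_y·y = 0.5·p_x·x; combined with the budget, a share 0.5 of income goes to x.
Demand: x*(p_x,p_y,I) = 0.5·I/p_x and y* = 0.5·I/p_y.
Set x* = 12 in the demand function and solve for p_x: p_x = 1.25.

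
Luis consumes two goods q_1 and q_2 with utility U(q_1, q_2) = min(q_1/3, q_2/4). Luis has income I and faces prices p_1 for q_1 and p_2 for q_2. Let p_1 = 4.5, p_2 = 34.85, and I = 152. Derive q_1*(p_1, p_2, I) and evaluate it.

Leontief preferences: the optimum is at the kink where q_1/3 = q_2/4, i.e. q_2 = (4/3)·q_1.
Budget: p_1·q_1 + p_2·(4/3)·q_1 = I, so (3·p_1 + 4·p_2)·q_1 = 3·I.
Demand: q_1*(p_1,p_2,I) = 3·I/(3·p_1 + 4·p_2), q_2* = 4·I/(3·p_1 + 4·p_2).
Here 3·4.5 + 4·34.85 = 152.9, giving q_1* = 2.9823.

q_1* = 2.9823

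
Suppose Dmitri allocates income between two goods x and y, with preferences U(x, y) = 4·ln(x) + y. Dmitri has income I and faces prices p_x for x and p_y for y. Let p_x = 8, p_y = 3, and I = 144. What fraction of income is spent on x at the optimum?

share on x = 0.0833

MU_x = 4/x, MU_y = 1. Tangency: 4/x = p_x/p_y.
So x*(p_x,p_y) = 4·p_y/p_x, independent of income; and y* = (I − 4·p_y)/p_y.
At the given prices: x* = 4·3/8 = 1.5, and y* = 44.
Expenditure on x: 8·1.5 = 12; share = 0.0833.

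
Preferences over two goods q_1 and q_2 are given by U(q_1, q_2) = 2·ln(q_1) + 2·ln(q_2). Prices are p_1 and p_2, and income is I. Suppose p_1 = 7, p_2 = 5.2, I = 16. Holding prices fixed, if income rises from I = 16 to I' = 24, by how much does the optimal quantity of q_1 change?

Tangency: MRS = q_2/q_1 = p_1/p_2.
Rearranging, p_2·q_2 = p_1·q_1. Substituting into the budget gives p_1·q_1·(1 + 1) = I.
Demand: q_1*(p_1,p_2,I) = 0.5·I/p_1 and q_2* = 0.5·I/p_2.
At p_1=7, p_2=5.2, I=16: q_1* = 0.5·16/7 = 1.1429.
At I' = 24: q_1* = 1.7143. Change: 1.7143 − 1.1429 = 0.5714.

Δq_1* = 0.5714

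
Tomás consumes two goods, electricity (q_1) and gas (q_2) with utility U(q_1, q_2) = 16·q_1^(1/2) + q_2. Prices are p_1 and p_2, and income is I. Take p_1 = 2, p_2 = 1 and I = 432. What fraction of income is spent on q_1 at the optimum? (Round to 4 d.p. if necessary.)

share on q_1 = 0.0741

Utility is quasi-linear in q_2; the FOC for q_1 is 8/√q_1 = p_1/p_2.
Solve: √q_1 = 8·p_2/p_1, so q_1*(p_1,p_2) = (8·p_2/p_1)², and q_2* = (I − p_1·q_1*)/p_2.
Plugging in: q_1* = (8·1/2)² = 16, q_2* = 400.
Expenditure on q_1: 2·16 = 32; share = 0.0741.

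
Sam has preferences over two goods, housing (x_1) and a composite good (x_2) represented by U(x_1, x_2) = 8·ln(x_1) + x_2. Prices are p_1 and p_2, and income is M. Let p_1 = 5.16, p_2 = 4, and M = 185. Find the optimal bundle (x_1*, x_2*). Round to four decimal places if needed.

Set MRS = p_1/p_2: (8/x_1)/1 = p_1/p_2.
So x_1*(p_1,p_2) = 8·p_2/p_1, independent of income; and x_2* = (M − 8·p_2)/p_2.
At the given prices: x_1* = 8·4/5.16 = 6.2016, and x_2* = 38.25.

x_1* = 6.2016, x_2* = 38.25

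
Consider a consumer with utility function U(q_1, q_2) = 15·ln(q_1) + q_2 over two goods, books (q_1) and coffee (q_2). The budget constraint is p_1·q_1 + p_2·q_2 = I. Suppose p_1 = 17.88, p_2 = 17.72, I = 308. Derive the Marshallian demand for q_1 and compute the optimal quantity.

q_1* = 14.8658

Set MRS = p_1/p_2: (15/q_1)/1 = p_1/p_2.
So q_1*(p_1,p_2) = 15·p_2/p_1, independent of income; and q_2* = (I − 15·p_2)/p_2.
At the given prices: q_1* = 15·17.72/17.88 = 14.8658.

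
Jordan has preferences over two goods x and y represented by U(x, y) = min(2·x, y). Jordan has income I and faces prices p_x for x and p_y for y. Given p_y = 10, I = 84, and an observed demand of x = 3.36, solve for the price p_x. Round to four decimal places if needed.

Leontief preferences: the optimum is at the kink where x/1 = y/2, i.e. y = 2·x.
Budget: p_x·x + p_y·2·x = I, so (p_x + 2·p_y)·x = I.
Demand: x*(p_x,p_y,I) = I/(p_x + 2·p_y), y* = 2·I/(p_x + 2·p_y).
Set x* = 3.36 in the demand function and solve for p_x: p_x = 5.

p_x = 5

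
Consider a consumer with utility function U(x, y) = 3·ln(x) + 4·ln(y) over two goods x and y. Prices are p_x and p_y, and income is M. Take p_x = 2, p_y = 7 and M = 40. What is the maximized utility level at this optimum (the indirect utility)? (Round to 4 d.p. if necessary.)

Tangency: MRS = (3/4)·y/x = p_x/p_y.
Rearranging, p_y·y = (4/3)·p_x·x. Substituting into the budget gives p_x·x·(1 + (4/3)) = M.
Demand: x*(p_x,p_y,M) = 3/7·M/p_x and y* = 4/7·M/p_y.
At p_x=2, p_y=7, M=40: x* = 3/7·40/2 = 8.5714, y* = 3.2653.
Utility at the optimum: U(8.5714, 3.2653) = 11.1787.

V = 11.1787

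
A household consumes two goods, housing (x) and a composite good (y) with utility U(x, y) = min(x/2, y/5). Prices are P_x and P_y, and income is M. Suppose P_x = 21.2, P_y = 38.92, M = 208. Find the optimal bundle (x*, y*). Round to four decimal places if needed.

Demand: x*(P_x,P_y,M) = 2·M/(2·P_x + 5·P_y), y* = 5·M/(2·P_x + 5·P_y).
Here 2·21.2 + 5·38.92 = 237, giving x* = 1.7553 and y* = 4.3882.

x* = 1.7553, y* = 4.3882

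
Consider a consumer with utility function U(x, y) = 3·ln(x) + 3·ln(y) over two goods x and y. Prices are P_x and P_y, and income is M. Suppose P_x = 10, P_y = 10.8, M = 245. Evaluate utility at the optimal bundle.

V = 14.8023

Tangency: MRS = y/x = P_x/P_y.
Rearranging, P_y·y = P_x·x. Substituting into the budget gives P_x·x·(1 + 1) = M.
Demand: x*(P_x,P_y,M) = 0.5·M/P_x and y* = 0.5·M/P_y.
At P_x=10, P_y=10.8, M=245: x* = 0.5·245/10 = 12.25, y* = 11.3426.
Utility at the optimum: U(12.25, 11.3426) = 14.8023.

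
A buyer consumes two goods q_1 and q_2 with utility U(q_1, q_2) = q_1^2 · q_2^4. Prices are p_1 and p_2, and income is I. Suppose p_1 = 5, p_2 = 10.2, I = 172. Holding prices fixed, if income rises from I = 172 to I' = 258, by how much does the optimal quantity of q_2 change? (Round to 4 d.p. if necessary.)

Tangency: MRS = (1/2)·q_2/q_1 = p_1/p_2.
Rearranging, p_2·q_2 = 2·p_1·q_1. Substituting into the budget gives p_1·q_1·(1 + 2) = I.
Demand: q_1*(p_1,p_2,I) = 1/3·I/p_1 and q_2* = 2/3·I/p_2.
At p_1=5, p_2=10.2, I=172: q_2* = 2/3·172/10.2 = 11.2418.
At I' = 258: q_2* = 16.8627. Change: 16.8627 − 11.2418 = 5.6209.

Δq_2* = 5.6209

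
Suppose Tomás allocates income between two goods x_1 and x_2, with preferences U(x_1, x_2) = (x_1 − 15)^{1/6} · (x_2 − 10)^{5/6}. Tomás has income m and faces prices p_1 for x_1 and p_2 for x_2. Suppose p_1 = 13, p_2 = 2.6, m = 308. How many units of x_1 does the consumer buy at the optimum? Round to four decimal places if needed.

x_1* = 16.1154

MRS = (1/5)·(x_2−10)/(x_1−15). Tangency with p_1/p_2 gives x_2−10 = 5·(p_1/p_2)·(x_1−15).
After buying the subsistence bundle (15, 10), a share 1/6 of the remaining income goes to x_1: x_1* = 15 + 1/6·(m − 15p_1 − 10p_2)/p_1.
Discretionary income = 308 − 15·13 − 10·2.6 = 87; x_1* = 15 + 1/6·87/13 = 16.1154.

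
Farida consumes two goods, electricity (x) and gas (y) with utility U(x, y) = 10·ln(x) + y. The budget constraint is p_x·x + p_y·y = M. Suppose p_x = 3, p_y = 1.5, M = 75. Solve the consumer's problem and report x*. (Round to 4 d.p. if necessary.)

x* = 5

MU_x = 10/x, MU_y = 1. Tangency: 10/x = p_x/p_y.
So x*(p_x,p_y) = 10·p_y/p_x, independent of income; and y* = (M − 10·p_y)/p_y.
At the given prices: x* = 10·1.5/3 = 5.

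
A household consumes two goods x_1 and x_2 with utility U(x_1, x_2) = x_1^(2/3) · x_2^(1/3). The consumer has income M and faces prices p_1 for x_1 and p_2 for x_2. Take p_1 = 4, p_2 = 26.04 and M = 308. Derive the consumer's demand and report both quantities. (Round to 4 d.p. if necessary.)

x_1* = 51.3333, x_2* = 3.9427

Tangency: MRS = 2·x_2/x_1 = p_1/p_2.
Rearranging, p_2·x_2 = (1/2)·p_1·x_1. Substituting into the budget gives p_1·x_1·(1 + (1/2)) = M.
Demand: x_1*(p_1,p_2,M) = 2/3·M/p_1 and x_2* = 1/3·M/p_2.
At p_1=4, p_2=26.04, M=308: x_1* = 2/3·308/4 = 51.3333, x_2* = 3.9427.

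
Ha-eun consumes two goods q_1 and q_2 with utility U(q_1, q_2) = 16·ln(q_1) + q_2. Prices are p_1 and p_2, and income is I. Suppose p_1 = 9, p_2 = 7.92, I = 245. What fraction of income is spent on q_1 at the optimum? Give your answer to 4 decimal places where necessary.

So q_1*(p_1,p_2) = 16·p_2/p_1, independent of income; and q_2* = (I − 16·p_2)/p_2.
At the given prices: q_1* = 16·7.92/9 = 14.08, and q_2* = 14.9343.
Expenditure on q_1: 9·14.08 = 126.72; share = 0.5172.

share on q_1 = 0.5172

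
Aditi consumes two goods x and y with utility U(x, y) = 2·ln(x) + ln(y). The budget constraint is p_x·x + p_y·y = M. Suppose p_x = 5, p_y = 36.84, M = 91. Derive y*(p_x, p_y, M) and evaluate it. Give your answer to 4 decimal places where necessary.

Tangency: MRS = 2·y/x = p_x/p_y.
So 2·p_y·y = p_x·x; combined with the budget, a share 2/3 of income goes to x.
Demand: x*(p_x,p_y,M) = 2/3·M/p_x and y* = 1/3·M/p_y.
At p_x=5, p_y=36.84, M=91: y* = 1/3·91/36.84 = 0.8234.

y* = 0.8234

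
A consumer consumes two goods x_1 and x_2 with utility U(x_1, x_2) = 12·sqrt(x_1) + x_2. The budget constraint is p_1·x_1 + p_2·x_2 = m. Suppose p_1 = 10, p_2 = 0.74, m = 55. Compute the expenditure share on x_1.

Utility is quasi-linear in x_2; the FOC for x_1 is 6/√x_1 = p_1/p_2.
Solve: √x_1 = 6·p_2/p_1, so x_1*(p_1,p_2) = (6·p_2/p_1)², and x_2* = (m − p_1·x_1*)/p_2.
Plugging in: x_1* = (6·0.74/10)² = 0.1971, x_2* = 71.6603.
Expenditure on x_1: 10·0.1971 = 1.9714; share = 0.0358.

share on x_1 = 0.0358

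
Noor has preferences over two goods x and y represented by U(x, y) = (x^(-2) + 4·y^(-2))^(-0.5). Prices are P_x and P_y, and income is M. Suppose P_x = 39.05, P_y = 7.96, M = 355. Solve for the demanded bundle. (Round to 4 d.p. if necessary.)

With the ratio pinned down, the budget gives x* = M/(P_x + P_y·(y/x)) and y* = (y/x)·x*.
Numerically y/x = 2.697259, so x* = 355/(39.05 + 7.96·2.697259) = 5.8658 and y* = 2.697259·5.8658 = 15.8216.

x* = 5.8658, y* = 15.8216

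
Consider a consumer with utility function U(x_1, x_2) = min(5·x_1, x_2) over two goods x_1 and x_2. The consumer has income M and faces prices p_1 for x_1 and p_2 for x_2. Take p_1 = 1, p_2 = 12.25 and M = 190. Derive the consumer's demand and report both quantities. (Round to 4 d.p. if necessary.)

Leontief preferences: the optimum is at the kink where x_1/1 = x_2/5, i.e. x_2 = 5·x_1.
Budget: p_1·x_1 + p_2·5·x_1 = M, so (p_1 + 5·p_2)·x_1 = M.
Demand: x_1*(p_1,p_2,M) = M/(p_1 + 5·p_2), x_2* = 5·M/(p_1 + 5·p_2).
Here 1 + 5·12.25 = 62.25, giving x_1* = 3.0522 and x_2* = 15.261.

x_1* = 3.0522, x_2* = 15.261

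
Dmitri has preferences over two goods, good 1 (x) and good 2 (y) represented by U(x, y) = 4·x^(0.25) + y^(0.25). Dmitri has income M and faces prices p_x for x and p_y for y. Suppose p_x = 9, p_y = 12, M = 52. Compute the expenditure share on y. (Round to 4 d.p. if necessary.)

From the CES first-order condition, 4·(y/x)^(0.75) = p_x/p_y.
Solve for the ratio: y/x = [(1/4)·p_x/p_y]^(4/3).
Substitute y = (y/x)·x into the budget: x* = M/(p_x + p_y·(y/x)).
Numerically y/x = 0.107317, so x* = 52/(9 + 12·0.107317) = 5.0545 and y* = 0.107317·5.0545 = 0.5424.
Expenditure on y: 12·0.5424 = 6.5092; share = 0.1252.

share on y = 0.1252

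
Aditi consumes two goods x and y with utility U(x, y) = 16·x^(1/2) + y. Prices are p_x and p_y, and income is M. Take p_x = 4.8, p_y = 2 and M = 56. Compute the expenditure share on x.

share on x = 0.9524

Set MRS = p_x/p_y: 8·x^(−1/2) = p_x/p_y.
Solve: √x = 8·p_y/p_x, so x*(p_x,p_y) = (8·p_y/p_x)², and y* = (M − p_x·x*)/p_y.
Plugging in: x* = (8·2/4.8)² = 11.1111, y* = 1.3333.
Expenditure on x: 4.8·11.1111 = 53.3333; share = 0.9524.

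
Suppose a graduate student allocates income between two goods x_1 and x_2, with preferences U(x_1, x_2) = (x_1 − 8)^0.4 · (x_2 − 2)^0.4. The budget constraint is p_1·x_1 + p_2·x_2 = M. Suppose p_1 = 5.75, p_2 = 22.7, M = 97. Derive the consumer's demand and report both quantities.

MRS = (x_2−2)/(x_1−8). Tangency with p_1/p_2 gives x_2−2 = (p_1/p_2)·(x_1−8).
After buying the subsistence bundle (8, 2), a share 0.5 of the remaining income goes to x_1: x_1* = 8 + 0.5·(M − 8p_1 − 2p_2)/p_1.
Discretionary income = 97 − 8·5.75 − 2·22.7 = 5.6; x_1* = 8 + 0.5·5.6/5.75 = 8.487; x_2* = 2 + 0.5·5.6/22.7 = 2.1233.

x_1* = 8.487, x_2* = 2.1233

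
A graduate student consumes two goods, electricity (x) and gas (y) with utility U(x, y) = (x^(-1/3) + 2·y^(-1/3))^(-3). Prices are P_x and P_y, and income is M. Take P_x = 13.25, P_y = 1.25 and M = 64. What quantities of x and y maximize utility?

MU_x ∝ x^(-4/3), MU_y ∝ 2·y^(-4/3), so MRS = (1/2)·(y/x)^(4/3) = P_x/P_y.
Solve for the ratio: y/x = [2·P_x/P_y]^(0.75).
Substitute y = (y/x)·x into the budget: x* = M/(P_x + P_y·(y/x)).
Numerically y/x = 9.879885, so x* = 64/(13.25 + 1.25·9.879885) = 2.5 and y* = 9.879885·2.5 = 24.6999.

x* = 2.5, y* = 24.6999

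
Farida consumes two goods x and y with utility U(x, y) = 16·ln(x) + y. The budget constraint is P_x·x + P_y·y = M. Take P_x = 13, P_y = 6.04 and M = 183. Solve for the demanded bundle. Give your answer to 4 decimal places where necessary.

x* = 7.4338, y* = 14.298

MU_x = 16/x, MU_y = 1. Tangency: 16/x = P_x/P_y.
So x*(P_x,P_y) = 16·P_y/P_x, independent of income; and y* = (M − 16·P_y)/P_y.
At the given prices: x* = 16·6.04/13 = 7.4338, and y* = 14.298.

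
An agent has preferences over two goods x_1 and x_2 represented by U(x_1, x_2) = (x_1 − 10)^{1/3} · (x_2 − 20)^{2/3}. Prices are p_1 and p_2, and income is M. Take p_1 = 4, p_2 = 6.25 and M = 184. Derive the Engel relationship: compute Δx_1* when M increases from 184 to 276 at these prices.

MRS = (1/2)·(x_2−20)/(x_1−10). Tangency with p_1/p_2 gives x_2−20 = 2·(p_1/p_2)·(x_1−10).
Substituting into the budget: x_1* = 10 + 1/3·(M − 10·p_1 − 20·p_2)/p_1, and x_2* = 20 + 2/3·(…)/p_2.
Discretionary income = 184 − 10·4 − 20·6.25 = 19; x_1* = 10 + 1/3·19/4 = 11.5833.
At M' = 276: x_1* = 19.25. Change: 19.25 − 11.5833 = 7.6667.

Δx_1* = 7.6667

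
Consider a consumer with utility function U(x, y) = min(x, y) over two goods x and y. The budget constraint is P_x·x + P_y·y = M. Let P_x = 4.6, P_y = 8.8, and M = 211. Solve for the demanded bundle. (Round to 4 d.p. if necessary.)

x* = 15.7463, y* = 15.7463

Leontief preferences: the optimum is at the kink where x/1 = y/1, i.e. y = x.
Budget: P_x·x + P_y·x = M, so (P_x + P_y)·x = M.
Demand: x*(P_x,P_y,M) = M/(P_x + P_y), y* = M/(P_x + P_y).
Here 4.6 + 8.8 = 13.4, giving x* = 15.7463 and y* = 15.7463.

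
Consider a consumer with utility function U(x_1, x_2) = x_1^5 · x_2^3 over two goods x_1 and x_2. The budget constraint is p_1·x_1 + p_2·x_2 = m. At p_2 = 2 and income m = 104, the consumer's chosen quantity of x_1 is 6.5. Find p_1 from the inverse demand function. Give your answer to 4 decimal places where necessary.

p_1 = 10

MU_x_1/MU_x_2 = (5·x_2)/(3·x_1); tangency sets this equal to p_1/p_2.
So 5·p_2·x_2 = 3·p_1·x_1; combined with the budget, a share 0.625 of income goes to x_1.
Demand: x_1*(p_1,p_2,m) = 0.625·m/p_1 and x_2* = 0.375·m/p_2.
Set x_1* = 6.5 in the demand function and solve for p_1: p_1 = 10.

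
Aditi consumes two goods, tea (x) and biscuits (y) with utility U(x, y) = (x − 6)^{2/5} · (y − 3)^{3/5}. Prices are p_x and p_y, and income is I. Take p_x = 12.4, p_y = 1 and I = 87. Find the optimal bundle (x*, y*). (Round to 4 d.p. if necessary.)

x* = 6.3097, y* = 8.76

This is Cobb-Douglas in (x−6, y−3): tangency gives 0.4·p_y·(y−3) = 0.6·p_x·(x−6).
After buying the subsistence bundle (6, 3), a share 0.4 of the remaining income goes to x: x* = 6 + 0.4·(I − 6p_x − 3p_y)/p_x.
Discretionary income = 87 − 6·12.4 − 3·1 = 9.6; x* = 6 + 0.4·9.6/12.4 = 6.3097; y* = 3 + 0.6·9.6/1 = 8.76.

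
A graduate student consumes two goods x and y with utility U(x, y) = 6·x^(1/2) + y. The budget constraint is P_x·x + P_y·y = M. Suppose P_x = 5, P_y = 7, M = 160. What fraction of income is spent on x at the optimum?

share on x = 0.5513

Set MRS = P_x/P_y: 3·x^(−1/2) = P_x/P_y.
Solve: √x = 3·P_y/P_x, so x*(P_x,P_y) = (3·P_y/P_x)², and y* = (M − P_x·x*)/P_y.
Plugging in: x* = (3·7/5)² = 17.64, y* = 10.2571.
Expenditure on x: 5·17.64 = 88.2; share = 0.5513.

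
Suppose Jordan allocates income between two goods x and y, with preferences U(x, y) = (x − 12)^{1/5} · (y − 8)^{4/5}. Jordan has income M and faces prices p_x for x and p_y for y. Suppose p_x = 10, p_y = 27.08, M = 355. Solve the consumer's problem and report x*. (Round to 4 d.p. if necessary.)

x* = 12.3672

Let x' = x−12, y' = y−8. MRS = (1/4)·y'/x' = p_x/p_y.
After buying the subsistence bundle (12, 8), a share 0.2 of the remaining income goes to x: x* = 12 + 0.2·(M − 12p_x − 8p_y)/p_x.
Discretionary income = 355 − 12·10 − 8·27.08 = 18.36; x* = 12 + 0.2·18.36/10 = 12.3672.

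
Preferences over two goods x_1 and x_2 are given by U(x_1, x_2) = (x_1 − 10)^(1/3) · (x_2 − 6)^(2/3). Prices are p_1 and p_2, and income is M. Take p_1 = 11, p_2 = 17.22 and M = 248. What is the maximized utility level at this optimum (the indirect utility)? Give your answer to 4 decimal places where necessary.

V = 1.2373

This is Cobb-Douglas in (x_1−10, x_2−6): tangency gives 1/3·p_2·(x_2−6) = 2/3·p_1·(x_1−10).
Substituting into the budget: x_1* = 10 + 1/3·(M − 10·p_1 − 6·p_2)/p_1, and x_2* = 6 + 2/3·(…)/p_2.
Discretionary income = 248 − 10·11 − 6·17.22 = 34.68; x_1* = 10 + 1/3·34.68/11 = 11.0509; x_2* = 6 + 2/3·34.68/17.22 = 7.3426.
Utility at the optimum: U(11.0509, 7.3426) = 1.2373.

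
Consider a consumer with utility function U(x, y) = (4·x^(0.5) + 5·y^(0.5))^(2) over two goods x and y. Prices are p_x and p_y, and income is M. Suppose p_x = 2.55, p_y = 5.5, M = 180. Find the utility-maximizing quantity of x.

x* = 40.9342

MU_x ∝ 4·x^(-0.5), MU_y ∝ 5·y^(-0.5), so MRS = (4/5)·(y/x)^(0.5) = p_x/p_y.
Solve for the ratio: y/x = [(5/4)·p_x/p_y]^(2).
With the ratio pinned down, the budget gives x* = M/(p_x + p_y·(y/x)) and y* = (y/x)·x*.
Numerically y/x = 0.335873, so x* = 180/(2.55 + 5.5·0.335873) = 40.9342.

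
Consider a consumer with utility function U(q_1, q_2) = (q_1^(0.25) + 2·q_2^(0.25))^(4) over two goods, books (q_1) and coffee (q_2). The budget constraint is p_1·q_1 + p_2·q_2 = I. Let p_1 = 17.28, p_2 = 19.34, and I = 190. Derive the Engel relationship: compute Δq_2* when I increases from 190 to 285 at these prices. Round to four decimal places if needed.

MRS = MU_q_1/MU_q_2 = (1/2)·(q_2/q_1)^(0.75). Set equal to p_1/p_2.
Solve for the ratio: q_2/q_1 = [2·p_1/p_2]^(4/3).
Substitute q_2 = (q_2/q_1)·q_1 into the budget: q_1* = I/(p_1 + p_2·(q_2/q_1)).
Numerically q_2/q_1 = 2.168485, so q_1* = 190/(17.28 + 19.34·2.168485) = 3.2085 and q_2* = 2.168485·3.2085 = 6.9575.
At I' = 285: q_2* = 10.4362. Change: 10.4362 − 6.9575 = 3.4787.

Δq_2* = 3.4787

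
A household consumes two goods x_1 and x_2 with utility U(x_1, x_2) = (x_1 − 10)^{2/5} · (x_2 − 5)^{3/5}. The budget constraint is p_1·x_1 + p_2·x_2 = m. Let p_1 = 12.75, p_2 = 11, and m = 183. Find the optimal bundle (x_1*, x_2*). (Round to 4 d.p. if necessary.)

x_1* = 10.0157, x_2* = 5.0273

MRS = (2/3)·(x_2−5)/(x_1−10). Tangency with p_1/p_2 gives x_2−5 = (3/2)·(p_1/p_2)·(x_1−10).
Substituting into the budget: x_1* = 10 + 0.4·(m − 10·p_1 − 5·p_2)/p_1, and x_2* = 5 + 0.6·(…)/p_2.
Discretionary income = 183 − 10·12.75 − 5·11 = 0.5; x_1* = 10 + 0.4·0.5/12.75 = 10.0157; x_2* = 5 + 0.6·0.5/11 = 5.0273.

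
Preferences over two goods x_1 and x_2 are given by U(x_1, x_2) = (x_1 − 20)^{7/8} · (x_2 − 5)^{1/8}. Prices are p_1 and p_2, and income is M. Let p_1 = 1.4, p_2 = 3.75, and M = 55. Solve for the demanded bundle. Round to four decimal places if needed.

This is Cobb-Douglas in (x_1−20, x_2−5): tangency gives 0.875·p_2·(x_2−5) = 0.125·p_1·(x_1−20).
Substituting into the budget: x_1* = 20 + 0.875·(M − 20·p_1 − 5·p_2)/p_1, and x_2* = 5 + 0.125·(…)/p_2.
Discretionary income = 55 − 20·1.4 − 5·3.75 = 8.25; x_1* = 20 + 0.875·8.25/1.4 = 25.1562; x_2* = 5 + 0.125·8.25/3.75 = 5.275.

x_1* = 25.1562, x_2* = 5.275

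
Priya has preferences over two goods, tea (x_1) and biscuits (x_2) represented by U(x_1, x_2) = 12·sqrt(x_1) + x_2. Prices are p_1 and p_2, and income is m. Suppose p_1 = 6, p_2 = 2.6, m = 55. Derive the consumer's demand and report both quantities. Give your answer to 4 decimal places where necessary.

x_1* = 6.76, x_2* = 5.5538

Set MRS = p_1/p_2: 6·x_1^(−1/2) = p_1/p_2.
Solve: √x_1 = 6·p_2/p_1, so x_1*(p_1,p_2) = (6·p_2/p_1)², and x_2* = (m − p_1·x_1*)/p_2.
Plugging in: x_1* = (6·2.6/6)² = 6.76, x_2* = 5.5538.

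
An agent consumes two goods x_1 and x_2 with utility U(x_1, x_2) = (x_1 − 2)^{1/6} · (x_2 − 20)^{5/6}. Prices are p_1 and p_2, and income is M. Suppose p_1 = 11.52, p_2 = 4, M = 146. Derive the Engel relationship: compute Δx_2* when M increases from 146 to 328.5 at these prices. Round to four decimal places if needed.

This is Cobb-Douglas in (x_1−2, x_2−20): tangency gives 1/6·p_2·(x_2−20) = 5/6·p_1·(x_1−2).
After buying the subsistence bundle (2, 20), a share 1/6 of the remaining income goes to x_1: x_1* = 2 + 1/6·(M − 2p_1 − 20p_2)/p_1.
Discretionary income = 146 − 2·11.52 − 20·4 = 42.96; x_2* = 20 + 5/6·42.96/4 = 28.95.
At M' = 328.5: x_2* = 66.9708. Change: 66.9708 − 28.95 = 38.0208.

Δx_2* = 38.0208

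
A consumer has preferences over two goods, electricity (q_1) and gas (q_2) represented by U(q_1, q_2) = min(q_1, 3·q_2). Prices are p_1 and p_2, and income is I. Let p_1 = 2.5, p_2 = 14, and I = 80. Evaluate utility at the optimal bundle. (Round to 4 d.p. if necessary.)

Leontief preferences: the optimum is at the kink where q_1/3 = q_2/1, i.e. q_2 = (1/3)·q_1.
Budget: p_1·q_1 + p_2·(1/3)·q_1 = I, so (3·p_1 + p_2)·q_1 = 3·I.
Demand: q_1*(p_1,p_2,I) = 3·I/(3·p_1 + p_2), q_2* = I/(3·p_1 + p_2).
Here 3·2.5 + 14 = 21.5, giving q_1* = 11.1628 and q_2* = 3.7209.
Utility at the optimum: U(11.1628, 3.7209) = 11.1628.

V = 11.1628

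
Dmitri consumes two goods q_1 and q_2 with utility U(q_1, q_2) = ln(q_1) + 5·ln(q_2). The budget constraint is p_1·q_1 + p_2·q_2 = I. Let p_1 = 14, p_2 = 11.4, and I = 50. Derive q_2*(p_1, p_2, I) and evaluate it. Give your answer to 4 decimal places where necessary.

q_2* = 3.655

Demand: q_1*(p_1,p_2,I) = 1/6·I/p_1 and q_2* = 5/6·I/p_2.
At p_1=14, p_2=11.4, I=50: q_2* = 5/6·50/11.4 = 3.655.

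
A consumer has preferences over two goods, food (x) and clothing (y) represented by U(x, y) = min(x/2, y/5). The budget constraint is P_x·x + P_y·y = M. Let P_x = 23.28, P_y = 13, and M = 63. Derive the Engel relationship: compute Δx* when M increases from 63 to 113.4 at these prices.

Demand: x*(P_x,P_y,M) = 2·M/(2·P_x + 5·P_y), y* = 5·M/(2·P_x + 5·P_y).
Here 2·23.28 + 5·13 = 111.56, giving x* = 1.1294.
At M' = 113.4: x* = 2.033. Change: 2.033 − 1.1294 = 0.9035.

Δx* = 0.9035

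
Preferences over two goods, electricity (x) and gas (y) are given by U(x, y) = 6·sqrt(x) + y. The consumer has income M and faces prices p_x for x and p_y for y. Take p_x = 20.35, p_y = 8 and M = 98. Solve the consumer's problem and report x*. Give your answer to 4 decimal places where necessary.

x* = 1.3909

Set MRS = p_x/p_y: 3·x^(−1/2) = p_x/p_y.
Thus x* = (3·p_y/p_x)² — independent of M — with the rest of income spent on y.
Plugging in: x* = (3·8/20.35)² = 1.3909.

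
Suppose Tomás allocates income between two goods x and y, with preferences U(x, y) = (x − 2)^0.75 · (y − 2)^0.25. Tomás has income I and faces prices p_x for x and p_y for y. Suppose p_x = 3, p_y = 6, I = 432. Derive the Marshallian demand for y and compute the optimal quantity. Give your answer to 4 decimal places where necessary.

Substituting into the budget: x* = 2 + 0.75·(I − 2·p_x − 2·p_y)/p_x, and y* = 2 + 0.25·(…)/p_y.
Discretionary income = 432 − 2·3 − 2·6 = 414; y* = 2 + 0.25·414/6 = 19.25.

y* = 19.25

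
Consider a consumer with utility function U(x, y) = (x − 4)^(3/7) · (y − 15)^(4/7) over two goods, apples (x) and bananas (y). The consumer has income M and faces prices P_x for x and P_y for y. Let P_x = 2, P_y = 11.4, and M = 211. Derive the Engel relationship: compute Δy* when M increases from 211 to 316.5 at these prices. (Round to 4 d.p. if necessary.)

MRS = (3/4)·(y−15)/(x−4). Tangency with P_x/P_y gives y−15 = (4/3)·(P_x/P_y)·(x−4).
Substituting into the budget: x* = 4 + 3/7·(M − 4·P_x − 15·P_y)/P_x, and y* = 15 + 4/7·(…)/P_y.
Discretionary income = 211 − 4·2 − 15·11.4 = 32; y* = 15 + 4/7·32/11.4 = 16.604.
At M' = 316.5: y* = 21.8922. Change: 21.8922 − 16.604 = 5.2882.

Δy* = 5.2882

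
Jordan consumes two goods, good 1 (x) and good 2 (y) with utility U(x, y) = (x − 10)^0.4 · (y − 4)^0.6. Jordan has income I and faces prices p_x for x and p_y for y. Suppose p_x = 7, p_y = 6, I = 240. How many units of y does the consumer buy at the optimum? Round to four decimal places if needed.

y* = 18.6

After buying the subsistence bundle (10, 4), a share 0.4 of the remaining income goes to x: x* = 10 + 0.4·(I − 10p_x − 4p_y)/p_x.
Discretionary income = 240 − 10·7 − 4·6 = 146; y* = 4 + 0.6·146/6 = 18.6.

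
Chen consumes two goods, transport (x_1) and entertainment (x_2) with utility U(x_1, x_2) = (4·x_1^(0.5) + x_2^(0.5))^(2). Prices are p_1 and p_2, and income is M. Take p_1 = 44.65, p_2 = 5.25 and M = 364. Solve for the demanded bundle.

Numerically x_2/x_1 = 4.520686, so x_1* = 364/(44.65 + 5.25·4.520686) = 5.3229 and x_2* = 4.520686·5.3229 = 24.0632.

x_1* = 5.3229, x_2* = 24.0632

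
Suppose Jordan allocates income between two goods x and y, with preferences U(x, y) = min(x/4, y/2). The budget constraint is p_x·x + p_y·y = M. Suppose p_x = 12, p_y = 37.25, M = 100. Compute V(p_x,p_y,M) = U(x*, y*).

V = 0.8163

With perfect complements, no substitution: consume in ratio x:y = 4:2.
Budget: p_x·x + p_y·(1/2)·x = M, so (4·p_x + 2·p_y)·x = 4·M.
Demand: x*(p_x,p_y,M) = 4·M/(4·p_x + 2·p_y), y* = 2·M/(4·p_x + 2·p_y).
Here 4·12 + 2·37.25 = 122.5, giving x* = 3.2653 and y* = 1.6327.
Utility at the optimum: U(3.2653, 1.6327) = 0.8163.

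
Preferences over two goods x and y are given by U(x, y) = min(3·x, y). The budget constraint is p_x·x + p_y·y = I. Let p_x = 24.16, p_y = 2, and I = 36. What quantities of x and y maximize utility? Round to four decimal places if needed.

With perfect complements, no substitution: consume in ratio x:y = 1:3.
Budget: p_x·x + p_y·3·x = I, so (p_x + 3·p_y)·x = I.
Demand: x*(p_x,p_y,I) = I/(p_x + 3·p_y), y* = 3·I/(p_x + 3·p_y).
Here 24.16 + 3·2 = 30.16, giving x* = 1.1936 and y* = 3.5809.

x* = 1.1936, y* = 3.5809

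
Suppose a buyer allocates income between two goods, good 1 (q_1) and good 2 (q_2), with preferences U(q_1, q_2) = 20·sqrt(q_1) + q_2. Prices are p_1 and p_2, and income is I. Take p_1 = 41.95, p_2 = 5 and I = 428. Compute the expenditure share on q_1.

share on q_1 = 0.1392

Utility is quasi-linear in q_2; the FOC for q_1 is 10/√q_1 = p_1/p_2.
Solve: √q_1 = 10·p_2/p_1, so q_1*(p_1,p_2) = (10·p_2/p_1)², and q_2* = (I − p_1·q_1*)/p_2.
Plugging in: q_1* = (10·5/41.95)² = 1.4206, q_2* = 73.681.
Expenditure on q_1: 41.95·1.4206 = 59.5948; share = 0.1392.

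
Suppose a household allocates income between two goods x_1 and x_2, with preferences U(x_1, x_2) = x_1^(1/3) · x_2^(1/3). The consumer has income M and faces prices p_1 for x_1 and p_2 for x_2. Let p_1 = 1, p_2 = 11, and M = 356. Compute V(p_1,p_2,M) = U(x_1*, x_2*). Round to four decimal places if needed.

V = 14.2282

The MRS is x_2/x_1. Set MRS = p_1/p_2.
Rearranging, p_2·x_2 = p_1·x_1. Substituting into the budget gives p_1·x_1·(1 + 1) = M.
Demand: x_1*(p_1,p_2,M) = 0.5·M/p_1 and x_2* = 0.5·M/p_2.
At p_1=1, p_2=11, M=356: x_1* = 0.5·356/1 = 178, x_2* = 16.1818.
Utility at the optimum: U(178, 16.1818) = 14.2282.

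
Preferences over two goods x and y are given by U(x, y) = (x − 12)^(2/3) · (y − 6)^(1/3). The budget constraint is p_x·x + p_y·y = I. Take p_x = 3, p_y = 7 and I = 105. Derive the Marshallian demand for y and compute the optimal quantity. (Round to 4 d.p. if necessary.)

This is Cobb-Douglas in (x−12, y−6): tangency gives 2/3·p_y·(y−6) = 1/3·p_x·(x−12).
After buying the subsistence bundle (12, 6), a share 2/3 of the remaining income goes to x: x* = 12 + 2/3·(I − 12p_x − 6p_y)/p_x.
Discretionary income = 105 − 12·3 − 6·7 = 27; y* = 6 + 1/3·27/7 = 7.2857.

y* = 7.2857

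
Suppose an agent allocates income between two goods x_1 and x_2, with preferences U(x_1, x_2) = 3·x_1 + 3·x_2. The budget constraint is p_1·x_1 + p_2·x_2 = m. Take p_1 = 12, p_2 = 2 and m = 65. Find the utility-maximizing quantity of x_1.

Linear utility — the consumer picks whichever good has higher MU/price: 3/12 = 0.25 vs 3/2 = 1.5.
x_2 gives more utility per dollar, so spend all income on x_2: x_2* = m/p_2, x_1* = 0.
Numerically: x_1* = 0, x_2* = 32.5.

x_1* = 0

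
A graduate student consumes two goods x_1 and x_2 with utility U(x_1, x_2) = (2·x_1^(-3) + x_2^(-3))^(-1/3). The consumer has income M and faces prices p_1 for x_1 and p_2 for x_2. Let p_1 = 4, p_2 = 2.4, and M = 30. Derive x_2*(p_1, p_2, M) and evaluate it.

x_2* = 4.5547

MRS = MU_x_1/MU_x_2 = 2·(x_2/x_1)^(4). Set equal to p_1/p_2.
Solve for the ratio: x_2/x_1 = [(1/2)·p_1/p_2]^(0.25).
Substitute x_2 = (x_2/x_1)·x_1 into the budget: x_1* = M/(p_1 + p_2·(x_2/x_1)).
Numerically x_2/x_1 = 0.955443, so x_1* = 30/(4 + 2.4·0.955443) = 4.7672 and x_2* = 0.955443·4.7672 = 4.5547.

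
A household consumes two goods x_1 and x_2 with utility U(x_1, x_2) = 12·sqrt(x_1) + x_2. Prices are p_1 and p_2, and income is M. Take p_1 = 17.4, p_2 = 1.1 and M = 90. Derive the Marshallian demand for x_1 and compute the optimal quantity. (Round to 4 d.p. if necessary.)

x_1* = 0.1439

Plugging in: x_1* = (6·1.1/17.4)² = 0.1439.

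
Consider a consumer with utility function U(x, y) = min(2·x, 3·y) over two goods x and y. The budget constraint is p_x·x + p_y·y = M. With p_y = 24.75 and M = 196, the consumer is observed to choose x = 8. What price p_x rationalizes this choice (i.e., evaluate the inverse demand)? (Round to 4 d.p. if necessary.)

Leontief preferences: the optimum is at the kink where x/3 = y/2, i.e. y = (2/3)·x.
Budget: p_x·x + p_y·(2/3)·x = M, so (3·p_x + 2·p_y)·x = 3·M.
Demand: x*(p_x,p_y,M) = 3·M/(3·p_x + 2·p_y), y* = 2·M/(3·p_x + 2·p_y).
Set x* = 8 in the demand function and solve for p_x: p_x = 8.

p_x = 8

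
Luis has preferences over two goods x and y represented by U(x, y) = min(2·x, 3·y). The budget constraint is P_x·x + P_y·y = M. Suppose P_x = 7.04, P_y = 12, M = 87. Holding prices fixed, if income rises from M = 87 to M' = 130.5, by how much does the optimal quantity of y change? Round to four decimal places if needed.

With perfect complements, no substitution: consume in ratio x:y = 3:2.
Budget: P_x·x + P_y·(2/3)·x = M, so (3·P_x + 2·P_y)·x = 3·M.
Demand: x*(P_x,P_y,M) = 3·M/(3·P_x + 2·P_y), y* = 2·M/(3·P_x + 2·P_y).
Here 3·7.04 + 2·12 = 45.12, giving y* = 3.8564.
At M' = 130.5: y* = 5.7846. Change: 5.7846 − 3.8564 = 1.9282.

Δy* = 1.9282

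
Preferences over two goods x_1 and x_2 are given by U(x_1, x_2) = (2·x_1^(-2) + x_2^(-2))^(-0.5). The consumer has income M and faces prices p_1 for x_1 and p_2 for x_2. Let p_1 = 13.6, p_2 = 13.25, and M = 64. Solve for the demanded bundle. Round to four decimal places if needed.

Substitute x_2 = (x_2/x_1)·x_1 into the budget: x_1* = M/(p_1 + p_2·(x_2/x_1)).
Numerically x_2/x_1 = 0.800628, so x_1* = 64/(13.6 + 13.25·0.800628) = 2.6437 and x_2* = 0.800628·2.6437 = 2.1166.

x_1* = 2.6437, x_2* = 2.1166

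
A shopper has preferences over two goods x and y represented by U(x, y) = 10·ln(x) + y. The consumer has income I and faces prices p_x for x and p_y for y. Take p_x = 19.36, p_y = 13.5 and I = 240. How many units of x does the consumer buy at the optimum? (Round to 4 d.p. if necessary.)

x* = 6.9731

So x*(p_x,p_y) = 10·p_y/p_x, independent of income; and y* = (I − 10·p_y)/p_y.
At the given prices: x* = 10·13.5/19.36 = 6.9731.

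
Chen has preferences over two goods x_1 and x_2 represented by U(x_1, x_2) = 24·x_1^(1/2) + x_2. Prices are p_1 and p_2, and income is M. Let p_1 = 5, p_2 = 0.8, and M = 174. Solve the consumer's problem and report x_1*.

x_1* = 3.6864

MU_x_1 = 12/√x_1, MU_x_2 = 1. Tangency: 12/√x_1 = p_1/p_2.
Solve: √x_1 = 12·p_2/p_1, so x_1*(p_1,p_2) = (12·p_2/p_1)², and x_2* = (M − p_1·x_1*)/p_2.
Plugging in: x_1* = (12·0.8/5)² = 3.6864.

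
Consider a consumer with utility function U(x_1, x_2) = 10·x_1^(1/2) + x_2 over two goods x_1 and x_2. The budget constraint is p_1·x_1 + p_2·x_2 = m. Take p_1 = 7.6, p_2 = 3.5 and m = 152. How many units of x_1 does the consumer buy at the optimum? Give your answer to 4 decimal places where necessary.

x_1* = 5.3021

Set MRS = p_1/p_2: 5·x_1^(−1/2) = p_1/p_2.
Solve: √x_1 = 5·p_2/p_1, so x_1*(p_1,p_2) = (5·p_2/p_1)², and x_2* = (m − p_1·x_1*)/p_2.
Plugging in: x_1* = (5·3.5/7.6)² = 5.3021.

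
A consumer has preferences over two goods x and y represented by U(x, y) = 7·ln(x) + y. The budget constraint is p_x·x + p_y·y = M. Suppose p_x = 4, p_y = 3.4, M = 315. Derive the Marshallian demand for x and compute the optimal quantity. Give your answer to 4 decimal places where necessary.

x* = 5.95

Set MRS = p_x/p_y: (7/x)/1 = p_x/p_y.
So x*(p_x,p_y) = 7·p_y/p_x, independent of income; and y* = (M − 7·p_y)/p_y.
At the given prices: x* = 7·3.4/4 = 5.95.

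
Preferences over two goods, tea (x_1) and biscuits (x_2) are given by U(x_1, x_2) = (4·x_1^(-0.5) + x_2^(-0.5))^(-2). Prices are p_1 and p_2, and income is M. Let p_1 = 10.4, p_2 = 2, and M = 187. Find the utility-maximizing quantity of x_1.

x_1* = 14.6296

From the CES first-order condition, 4·(x_2/x_1)^(1.5) = p_1/p_2.
Solve for the ratio: x_2/x_1 = [(1/4)·p_1/p_2]^(2/3).
Substitute x_2 = (x_2/x_1)·x_1 into the budget: x_1* = M/(p_1 + p_2·(x_2/x_1)).
Numerically x_2/x_1 = 1.191138, so x_1* = 187/(10.4 + 2·1.191138) = 14.6296.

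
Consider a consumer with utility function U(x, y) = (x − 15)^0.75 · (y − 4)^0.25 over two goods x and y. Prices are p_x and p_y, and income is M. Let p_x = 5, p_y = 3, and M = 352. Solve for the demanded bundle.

MRS = 3·(y−4)/(x−15). Tangency with p_x/p_y gives y−4 = (1/3)·(p_x/p_y)·(x−15).
After buying the subsistence bundle (15, 4), a share 0.75 of the remaining income goes to x: x* = 15 + 0.75·(M − 15p_x − 4p_y)/p_x.
Discretionary income = 352 − 15·5 − 4·3 = 265; x* = 15 + 0.75·265/5 = 54.75; y* = 4 + 0.25·265/3 = 26.0833.

x* = 54.75, y* = 26.0833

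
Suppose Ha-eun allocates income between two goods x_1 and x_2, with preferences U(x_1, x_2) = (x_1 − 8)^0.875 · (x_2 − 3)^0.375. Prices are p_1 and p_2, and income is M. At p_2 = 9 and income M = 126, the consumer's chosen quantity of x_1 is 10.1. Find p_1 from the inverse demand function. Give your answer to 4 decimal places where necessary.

p_1 = 9

MRS = (7/3)·(x_2−3)/(x_1−8). Tangency with p_1/p_2 gives x_2−3 = (3/7)·(p_1/p_2)·(x_1−8).
After buying the subsistence bundle (8, 3), a share 0.7 of the remaining income goes to x_1: x_1* = 8 + 0.7·(M − 8p_1 − 3p_2)/p_1.
Set x_1* = 10.1 in the demand function and solve for p_1: p_1 = 9.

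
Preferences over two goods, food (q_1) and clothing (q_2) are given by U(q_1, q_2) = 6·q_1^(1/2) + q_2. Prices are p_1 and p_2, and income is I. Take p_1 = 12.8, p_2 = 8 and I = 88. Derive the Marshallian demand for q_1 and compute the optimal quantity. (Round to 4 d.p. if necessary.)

Set MRS = p_1/p_2: 3·q_1^(−1/2) = p_1/p_2.
Thus q_1* = (3·p_2/p_1)² — independent of I — with the rest of income spent on q_2.
Plugging in: q_1* = (3·8/12.8)² = 3.5156.

q_1* = 3.5156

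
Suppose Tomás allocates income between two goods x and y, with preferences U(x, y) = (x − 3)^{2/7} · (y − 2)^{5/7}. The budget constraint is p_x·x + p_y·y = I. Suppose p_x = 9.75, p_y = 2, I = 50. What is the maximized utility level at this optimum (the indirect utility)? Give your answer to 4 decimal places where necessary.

After buying the subsistence bundle (3, 2), a share 2/7 of the remaining income goes to x: x* = 3 + 2/7·(I − 3p_x − 2p_y)/p_x.
Discretionary income = 50 − 3·9.75 − 2·2 = 16.75; x* = 3 + 2/7·16.75/9.75 = 3.4908; y* = 2 + 5/7·16.75/2 = 7.9821.
Utility at the optimum: U(3.4908, 7.9821) = 2.9282.

V = 2.9282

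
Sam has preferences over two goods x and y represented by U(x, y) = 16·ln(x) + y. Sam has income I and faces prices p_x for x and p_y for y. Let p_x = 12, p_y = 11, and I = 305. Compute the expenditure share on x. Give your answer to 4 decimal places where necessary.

share on x = 0.577

MU_x = 16/x, MU_y = 1. Tangency: 16/x = p_x/p_y.
So x*(p_x,p_y) = 16·p_y/p_x, independent of income; and y* = (I − 16·p_y)/p_y.
At the given prices: x* = 16·11/12 = 14.6667, and y* = 11.7273.
Expenditure on x: 12·14.6667 = 176; share = 0.577.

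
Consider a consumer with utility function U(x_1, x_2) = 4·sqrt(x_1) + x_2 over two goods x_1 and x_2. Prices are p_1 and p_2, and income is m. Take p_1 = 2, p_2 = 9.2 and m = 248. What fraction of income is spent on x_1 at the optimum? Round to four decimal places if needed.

Set MRS = p_1/p_2: 2·x_1^(−1/2) = p_1/p_2.
Solve: √x_1 = 2·p_2/p_1, so x_1*(p_1,p_2) = (2·p_2/p_1)², and x_2* = (m − p_1·x_1*)/p_2.
Plugging in: x_1* = (2·9.2/2)² = 84.64, x_2* = 8.5565.
Expenditure on x_1: 2·84.64 = 169.28; share = 0.6826.

share on x_1 = 0.6826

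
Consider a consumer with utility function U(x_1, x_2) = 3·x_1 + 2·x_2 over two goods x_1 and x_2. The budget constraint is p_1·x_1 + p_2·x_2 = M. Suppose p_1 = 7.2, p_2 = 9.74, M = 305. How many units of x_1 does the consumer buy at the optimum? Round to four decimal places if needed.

x_1* = 42.3611

x_1 gives more utility per dollar, so spend all income on x_1: x_1* = M/p_1, x_2* = 0.
Numerically: x_1* = 42.3611, x_2* = 0.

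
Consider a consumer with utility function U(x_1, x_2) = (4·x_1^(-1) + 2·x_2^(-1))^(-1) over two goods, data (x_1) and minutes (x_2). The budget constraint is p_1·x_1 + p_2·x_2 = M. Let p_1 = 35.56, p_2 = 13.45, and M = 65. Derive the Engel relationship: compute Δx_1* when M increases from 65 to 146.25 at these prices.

Δx_1* = 1.5924

MU_x_1 ∝ 4·x_1^(-2), MU_x_2 ∝ 2·x_2^(-2), so MRS = 2·(x_2/x_1)^(2) = p_1/p_2.
Hence x_2/x_1 = ((1/2)·p_1/p_2)^(1/(2)), i.e. raised to the 0.5 power.
With the ratio pinned down, the budget gives x_1* = M/(p_1 + p_2·(x_2/x_1)) and x_2* = (x_2/x_1)·x_1*.
Numerically x_2/x_1 = 1.149753, so x_1* = 65/(35.56 + 13.45·1.149753) = 1.2739.
At M' = 146.25: x_1* = 2.8663. Change: 2.8663 − 1.2739 = 1.5924.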